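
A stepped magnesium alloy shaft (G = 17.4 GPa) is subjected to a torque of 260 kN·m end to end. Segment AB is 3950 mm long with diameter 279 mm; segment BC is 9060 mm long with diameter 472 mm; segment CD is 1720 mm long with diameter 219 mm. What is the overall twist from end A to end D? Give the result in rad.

J_AB = π(0.279)⁴/32 = 5.95×10^-4 m⁴; J_BC = π(0.472)⁴/32 = 4.87×10^-3 m⁴; J_CD = π(0.219)⁴/32 = 2.26×10^-4 m⁴.
θ = (T/G)·Σ L_i/J_i = (260000/17.4×10⁹)·(3.95/5.95×10^-4 + 9.06/4.87×10^-3 + 1.72/2.26×10^-4) = 0.2408 rad.

0.241 rad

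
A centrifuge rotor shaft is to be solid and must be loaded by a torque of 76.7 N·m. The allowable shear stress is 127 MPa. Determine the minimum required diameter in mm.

14.5 mm

For a solid shaft τ_max = 16T/(πd³), so d = (16T/(π τ_allow))^(1/3) = (16·76.70/(π·1.27×10^8))^(1/3) = 0.01454 m.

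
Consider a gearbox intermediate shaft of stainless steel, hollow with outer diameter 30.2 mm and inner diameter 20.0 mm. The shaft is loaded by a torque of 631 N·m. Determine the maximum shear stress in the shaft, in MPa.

144 MPa

J = π(d_o⁴ − d_i⁴)/32 = π(0.0302⁴ − 0.0200⁴)/32 = 6.596×10^-8 m⁴.
τ_max = T·r/J = 631.0 × 0.0151 / 6.596×10^-8 = 1.445×10^8 Pa.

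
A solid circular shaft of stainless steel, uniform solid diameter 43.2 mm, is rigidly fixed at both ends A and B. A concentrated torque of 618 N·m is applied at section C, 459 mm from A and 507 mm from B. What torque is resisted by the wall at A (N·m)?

324 N·m

With uniform GJ and both ends fixed, compatibility θ_AC = θ_CB gives T_A·a = T_B·b, together with T_A + T_B = T₀.
T_A = T₀·b/(a+b) = 618.0·507/966.0 = 324.4 N·m; T_B = 293.6 N·m.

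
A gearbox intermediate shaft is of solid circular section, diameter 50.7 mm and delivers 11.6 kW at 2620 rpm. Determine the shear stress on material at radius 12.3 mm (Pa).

ω = 2π·2620/60 = 274.4 rad/s, so T = P/ω = 11.6×10³ / 274.4 = 42.28 N·m.
J = πd⁴/32 = π(0.0507)⁴/32 = 6.487×10^-7 m⁴.
Shear stress varies linearly with radius: τ = T·r/J = 42.28 × 0.0123 / 6.487×10^-7 = 8.017×10^5 Pa.

802000 Pa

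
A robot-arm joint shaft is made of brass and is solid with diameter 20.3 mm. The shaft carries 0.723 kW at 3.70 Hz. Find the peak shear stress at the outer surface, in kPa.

18900 kPa

ω = 2π·3.70 = 23.25 rad/s, so T = P/ω = 0.723×10³ / 23.25 = 31.10 N·m.
J = πd⁴/32 = π(0.0203)⁴/32 = 1.667×10^-8 m⁴.
τ_max = T·r/J = 31.10 × 0.0102 / 1.667×10^-8 = 1.893×10^7 Pa.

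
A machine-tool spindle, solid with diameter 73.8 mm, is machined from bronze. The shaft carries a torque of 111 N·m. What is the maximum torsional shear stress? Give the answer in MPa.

1.41 MPa

J = πd⁴/32 = π(0.0738)⁴/32 = 2.912×10^-6 m⁴.
τ_max = T·r/J = 111.0 × 0.0369 / 2.912×10^-6 = 1.406×10^6 Pa.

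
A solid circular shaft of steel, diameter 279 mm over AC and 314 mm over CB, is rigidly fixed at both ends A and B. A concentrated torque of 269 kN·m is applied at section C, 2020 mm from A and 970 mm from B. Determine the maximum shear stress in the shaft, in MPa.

Compatibility: T_A·a/J_AC = T_B·b/J_CB with T_A + T_B = T₀.
J_AC = 5.95×10^-4 m⁴, J_CB = 9.54×10^-4 m⁴, so T_A = T₀·(J_AC/a)/((J_AC/a)+(J_CB/b)) = 61970 N·m, T_B = 207000 N·m.
τ in each portion: τ_AC = 1.45×10^7 Pa, τ_CB = 3.41×10^7 Pa; maximum is in CB.
τ_max = T_CB·r/J = 207000·0.157/9.54×10^-4 = 3.406×10^7 Pa.

34.1 MPa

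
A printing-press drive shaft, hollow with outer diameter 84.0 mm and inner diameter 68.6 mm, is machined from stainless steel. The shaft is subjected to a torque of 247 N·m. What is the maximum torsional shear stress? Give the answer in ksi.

J = π(d_o⁴ − d_i⁴)/32 = π(0.0840⁴ − 0.0686⁴)/32 = 2.714×10^-6 m⁴.
τ_max = T·r/J = 247.0 × 0.0420 / 2.714×10^-6 = 3.823×10^6 Pa.

0.554 ksi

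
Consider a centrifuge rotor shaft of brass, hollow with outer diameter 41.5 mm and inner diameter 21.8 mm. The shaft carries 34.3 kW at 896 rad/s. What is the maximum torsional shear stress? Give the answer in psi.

428 psi

ω = 896 rad/s, so T = P/ω = 34.3×10³ / 896.0 = 38.28 N·m.
J = π(d_o⁴ − d_i⁴)/32 = π(0.0415⁴ − 0.0218⁴)/32 = 2.690×10^-7 m⁴.
τ_max = T·r/J = 38.28 × 0.0208 / 2.690×10^-7 = 2.953×10^6 Pa.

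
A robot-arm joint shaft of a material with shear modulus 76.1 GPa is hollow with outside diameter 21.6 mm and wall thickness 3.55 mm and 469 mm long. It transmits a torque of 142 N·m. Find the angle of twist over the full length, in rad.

0.0514 rad

J = π(d_o⁴ − d_i⁴)/32 = π(0.0216⁴ − 0.0145⁴)/32 = 1.703×10^-8 m⁴.
θ = T·L/(G·J) = 142.0 × 0.469 / (76.1×10⁹ × 1.703×10^-8) = 0.05139 rad.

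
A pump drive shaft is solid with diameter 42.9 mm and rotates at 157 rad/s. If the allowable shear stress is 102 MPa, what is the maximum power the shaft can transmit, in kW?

248 kW

J = πd⁴/32 = π(0.0429)⁴/32 = 3.325×10^-7 m⁴.
T_max = τ_allow·J/r = 1.02×10^8 × 3.325×10^-7 / 0.0215 = 1581 N·m.
ω = 157 rad/s, so P_max = T_max·ω = 2.483×10^5 W.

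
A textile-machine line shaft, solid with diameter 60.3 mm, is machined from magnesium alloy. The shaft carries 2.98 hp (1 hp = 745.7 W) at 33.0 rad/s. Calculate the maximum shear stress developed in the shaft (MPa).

ω = 33.0 rad/s, so T = P/ω = 2.98×745.7 / 33.00 = 67.34 N·m.
J = πd⁴/32 = π(0.0603)⁴/32 = 1.298×10^-6 m⁴.
τ_max = T·r/J = 67.34 × 0.0301 / 1.298×10^-6 = 1.564×10^6 Pa.

1.56 MPa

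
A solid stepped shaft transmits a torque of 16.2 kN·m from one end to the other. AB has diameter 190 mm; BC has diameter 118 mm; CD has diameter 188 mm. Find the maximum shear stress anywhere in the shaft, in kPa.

Under the same torque, τ_max = 16T/(πd³) is largest where d is smallest — segment BC (d = 118 mm).
τ_max = 16·16200/(π·(0.118)³) = 5.022×10^7 Pa.

50200 kPa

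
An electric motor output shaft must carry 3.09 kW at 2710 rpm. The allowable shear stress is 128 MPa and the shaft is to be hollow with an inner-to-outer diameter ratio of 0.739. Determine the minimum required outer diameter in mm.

8.51 mm

ω = 2π·2710/60 = 283.8 rad/s, so T = P/ω = 3.09×10³ / 283.8 = 10.89 N·m.
For a hollow shaft with d_i/d_o = 0.739: τ_max = 16T/(π d_o³ (1−k⁴)), so d_o = [16T/(π τ_allow (1−k⁴))]^(1/3) = [16·10.89/(π·1.28×10^8·0.7018)]^(1/3) = 0.008515 m.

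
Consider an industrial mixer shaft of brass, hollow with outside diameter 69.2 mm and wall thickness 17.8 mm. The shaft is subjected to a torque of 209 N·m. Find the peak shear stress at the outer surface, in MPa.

J = π(d_o⁴ − d_i⁴)/32 = π(0.0692⁴ − 0.0336⁴)/32 = 2.126×10^-6 m⁴.
τ_max = T·r/J = 209.0 × 0.0346 / 2.126×10^-6 = 3.401×10^6 Pa.

3.40 MPa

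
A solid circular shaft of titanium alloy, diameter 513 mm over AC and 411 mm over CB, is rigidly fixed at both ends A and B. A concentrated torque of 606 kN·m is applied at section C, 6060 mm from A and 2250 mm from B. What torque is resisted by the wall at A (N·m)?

287000 N·m

Compatibility: T_A·a/J_AC = T_B·b/J_CB with T_A + T_B = T₀.
J_AC = 6.80×10^-3 m⁴, J_CB = 2.80×10^-3 m⁴, so T_A = T₀·(J_AC/a)/((J_AC/a)+(J_CB/b)) = 287300 N·m, T_B = 318700 N·m.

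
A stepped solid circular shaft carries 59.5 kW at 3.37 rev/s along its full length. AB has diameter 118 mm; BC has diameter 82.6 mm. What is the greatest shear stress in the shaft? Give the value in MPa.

ω = 2π·3.37 = 21.17 rad/s, so T = P/ω = 59.5×10³ / 21.17 = 2810 N·m.
Under the same torque, τ_max = 16T/(πd³) is largest where d is smallest — segment BC (d = 82.6 mm).
τ_max = 16·2810/(π·(0.0826)³) = 2.539×10^7 Pa.

25.4 MPa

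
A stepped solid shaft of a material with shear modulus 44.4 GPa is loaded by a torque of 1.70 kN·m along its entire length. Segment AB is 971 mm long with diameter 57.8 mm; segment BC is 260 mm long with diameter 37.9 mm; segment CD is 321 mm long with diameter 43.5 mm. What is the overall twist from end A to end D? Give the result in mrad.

J_AB = π(0.0578)⁴/32 = 1.10×10^-6 m⁴; J_BC = π(0.0379)⁴/32 = 2.03×10^-7 m⁴; J_CD = π(0.0435)⁴/32 = 3.52×10^-7 m⁴.
θ = (T/G)·Σ L_i/J_i = (1700/44.4×10⁹)·(0.971/1.10×10^-6 + 0.260/2.03×10^-7 + 0.321/3.52×10^-7) = 0.1180 rad.

118 mrad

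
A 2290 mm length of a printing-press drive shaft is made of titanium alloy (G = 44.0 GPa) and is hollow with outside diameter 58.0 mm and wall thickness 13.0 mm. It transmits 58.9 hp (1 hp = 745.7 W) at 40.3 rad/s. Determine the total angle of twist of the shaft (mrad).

56.3 mrad

ω = 40.3 rad/s, so T = P/ω = 58.9×745.7 / 40.30 = 1090 N·m.
J = π(d_o⁴ − d_i⁴)/32 = π(0.0580⁴ − 0.0320⁴)/32 = 1.008×10^-6 m⁴.
θ = T·L/(G·J) = 1090 × 2.29 / (44.0×10⁹ × 1.008×10^-6) = 0.05627 rad.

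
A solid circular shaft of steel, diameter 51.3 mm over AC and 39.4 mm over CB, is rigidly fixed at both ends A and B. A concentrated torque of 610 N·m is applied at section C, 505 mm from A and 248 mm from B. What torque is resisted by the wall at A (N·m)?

357 N·m

Compatibility: T_A·a/J_AC = T_B·b/J_CB with T_A + T_B = T₀.
J_AC = 6.80×10^-7 m⁴, J_CB = 2.37×10^-7 m⁴, so T_A = T₀·(J_AC/a)/((J_AC/a)+(J_CB/b)) = 357.0 N·m, T_B = 253.0 N·m.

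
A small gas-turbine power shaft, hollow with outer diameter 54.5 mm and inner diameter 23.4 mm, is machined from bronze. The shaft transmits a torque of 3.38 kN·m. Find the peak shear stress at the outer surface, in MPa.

J = π(d_o⁴ − d_i⁴)/32 = π(0.0545⁴ − 0.0234⁴)/32 = 8.367×10^-7 m⁴.
τ_max = T·r/J = 3380 × 0.0272 / 8.367×10^-7 = 1.101×10^8 Pa.

110 MPa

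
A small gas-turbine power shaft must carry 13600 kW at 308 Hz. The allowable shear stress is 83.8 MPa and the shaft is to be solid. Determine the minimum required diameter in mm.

75.3 mm

ω = 2π·308 = 1935 rad/s, so T = P/ω = 13600×10³ / 1935 = 7028 N·m.
For a solid shaft τ_max = 16T/(πd³), so d = (16T/(π τ_allow))^(1/3) = (16·7028/(π·8.38×10^7))^(1/3) = 0.07531 m.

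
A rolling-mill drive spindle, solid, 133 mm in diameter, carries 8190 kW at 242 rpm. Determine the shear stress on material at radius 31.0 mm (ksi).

47.3 ksi

ω = 2π·242/60 = 25.34 rad/s, so T = P/ω = 8190×10³ / 25.34 = 323200 N·m.
J = πd⁴/32 = π(0.133)⁴/32 = 3.072×10^-5 m⁴.
Shear stress varies linearly with radius: τ = T·r/J = 323200 × 0.0310 / 3.072×10^-5 = 3.261×10^8 Pa.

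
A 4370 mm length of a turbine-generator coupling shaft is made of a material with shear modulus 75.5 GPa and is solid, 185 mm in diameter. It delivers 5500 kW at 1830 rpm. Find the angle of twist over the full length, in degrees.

ω = 2π·1830/60 = 191.6 rad/s, so T = P/ω = 5500×10³ / 191.6 = 28700 N·m.
J = πd⁴/32 = π(0.185)⁴/32 = 1.150×10^-4 m⁴.
θ = T·L/(G·J) = 28700 × 4.37 / (75.5×10⁹ × 1.150×10^-4) = 0.01445 rad.

0.828°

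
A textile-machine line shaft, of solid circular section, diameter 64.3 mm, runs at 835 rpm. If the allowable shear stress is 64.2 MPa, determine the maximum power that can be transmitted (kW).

J = πd⁴/32 = π(0.0643)⁴/32 = 1.678×10^-6 m⁴.
T_max = τ_allow·J/r = 6.42×10^7 × 1.678×10^-6 / 0.0321 = 3351 N·m.
ω = 2π·835/60 = 87.44 rad/s, so P_max = T_max·ω = 2.930×10^5 W.

293 kW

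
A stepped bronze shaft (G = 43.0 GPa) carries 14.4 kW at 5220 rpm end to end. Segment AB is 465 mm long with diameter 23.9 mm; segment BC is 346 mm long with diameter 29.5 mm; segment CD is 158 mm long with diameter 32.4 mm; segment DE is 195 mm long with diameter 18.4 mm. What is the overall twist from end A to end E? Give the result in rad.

ω = 2π·5220/60 = 546.6 rad/s, so T = P/ω = 14.4×10³ / 546.6 = 26.34 N·m.
J_AB = π(0.0239)⁴/32 = 3.20×10^-8 m⁴; J_BC = π(0.0295)⁴/32 = 7.44×10^-8 m⁴; J_CD = π(0.0324)⁴/32 = 1.08×10^-7 m⁴; J_DE = π(0.0184)⁴/32 = 1.13×10^-8 m⁴.
θ = (T/G)·Σ L_i/J_i = (26.34/43.0×10⁹)·(0.465/3.20×10^-8 + 0.346/7.44×10^-8 + 0.158/1.08×10^-7 + 0.195/1.13×10^-8) = 0.02325 rad.

0.0233 rad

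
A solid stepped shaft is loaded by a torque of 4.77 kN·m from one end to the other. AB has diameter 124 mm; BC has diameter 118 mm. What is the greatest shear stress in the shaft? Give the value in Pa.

1.48e7 Pa

Under the same torque, τ_max = 16T/(πd³) is largest where d is smallest — segment BC (d = 118 mm).
τ_max = 16·4770/(π·(0.118)³) = 1.479×10^7 Pa.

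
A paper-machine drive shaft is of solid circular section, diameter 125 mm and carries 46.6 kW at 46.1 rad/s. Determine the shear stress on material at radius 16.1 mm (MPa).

0.679 MPa

ω = 46.1 rad/s, so T = P/ω = 46.6×10³ / 46.10 = 1011 N·m.
J = πd⁴/32 = π(0.125)⁴/32 = 2.397×10^-5 m⁴.
Shear stress varies linearly with radius: τ = T·r/J = 1011 × 0.0161 / 2.397×10^-5 = 6.790×10^5 Pa.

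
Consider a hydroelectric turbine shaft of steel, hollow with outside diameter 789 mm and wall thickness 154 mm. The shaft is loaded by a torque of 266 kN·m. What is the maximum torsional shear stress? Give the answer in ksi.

0.464 ksi

J = π(d_o⁴ − d_i⁴)/32 = π(0.789⁴ − 0.481⁴)/32 = 0.03279 m⁴.
τ_max = T·r/J = 266000 × 0.395 / 0.03279 = 3.200×10^6 Pa.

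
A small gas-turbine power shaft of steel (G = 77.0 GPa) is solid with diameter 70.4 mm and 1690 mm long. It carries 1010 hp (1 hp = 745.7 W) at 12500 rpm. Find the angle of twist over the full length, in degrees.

0.300°

ω = 2π·12500/60 = 1309 rad/s, so T = P/ω = 1010×745.7 / 1309 = 575.4 N·m.
J = πd⁴/32 = π(0.0704)⁴/32 = 2.412×10^-6 m⁴.
θ = T·L/(G·J) = 575.4 × 1.69 / (77.0×10⁹ × 2.412×10^-6) = 5.237×10^-3 rad.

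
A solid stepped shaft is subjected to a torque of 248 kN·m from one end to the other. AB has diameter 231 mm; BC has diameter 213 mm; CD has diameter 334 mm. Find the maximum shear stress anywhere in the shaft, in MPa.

131 MPa

Under the same torque, τ_max = 16T/(πd³) is largest where d is smallest — segment BC (d = 213 mm).
τ_max = 16·248000/(π·(0.213)³) = 1.307×10^8 Pa.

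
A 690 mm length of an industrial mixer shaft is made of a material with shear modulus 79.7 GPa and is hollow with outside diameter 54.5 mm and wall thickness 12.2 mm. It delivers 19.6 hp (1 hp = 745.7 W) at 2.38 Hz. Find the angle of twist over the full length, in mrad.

ω = 2π·2.38 = 14.95 rad/s, so T = P/ω = 19.6×745.7 / 14.95 = 977.4 N·m.
J = π(d_o⁴ − d_i⁴)/32 = π(0.0545⁴ − 0.0301⁴)/32 = 7.855×10^-7 m⁴.
θ = T·L/(G·J) = 977.4 × 0.690 / (79.7×10⁹ × 7.855×10^-7) = 0.01077 rad.

10.8 mrad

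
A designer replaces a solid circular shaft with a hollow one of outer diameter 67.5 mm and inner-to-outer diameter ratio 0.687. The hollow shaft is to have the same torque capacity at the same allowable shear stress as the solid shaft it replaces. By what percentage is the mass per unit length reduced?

37.5 %

Equal τ_max and T ⇒ the solid shaft needs d_s³ = d_o³(1−k⁴), so d_s = 67.5·(1−0.687⁴)^(1/3) = 62.06 mm.
Area ratio A_h/A_s = d_o²(1−k²)/d_s² = (1−k²)/(1−k⁴)^(2/3) = 0.6246.
Mass saving = 1 − 0.6246 = 37.5 %.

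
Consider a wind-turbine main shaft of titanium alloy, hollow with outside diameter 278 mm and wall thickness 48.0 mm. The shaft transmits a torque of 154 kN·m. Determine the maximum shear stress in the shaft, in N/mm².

44.7 N/mm²

J = π(d_o⁴ − d_i⁴)/32 = π(0.278⁴ − 0.182⁴)/32 = 4.787×10^-4 m⁴.
τ_max = T·r/J = 154000 × 0.139 / 4.787×10^-4 = 4.472×10^7 Pa.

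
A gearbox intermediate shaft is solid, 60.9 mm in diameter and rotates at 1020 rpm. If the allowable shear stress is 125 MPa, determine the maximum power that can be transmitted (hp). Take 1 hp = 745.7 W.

794 hp

J = πd⁴/32 = π(0.0609)⁴/32 = 1.350×10^-6 m⁴.
T_max = τ_allow·J/r = 1.25×10^8 × 1.350×10^-6 / 0.0304 = 5544 N·m.
ω = 2π·1020/60 = 106.8 rad/s, so P_max = T_max·ω = 5.921×10^5 W.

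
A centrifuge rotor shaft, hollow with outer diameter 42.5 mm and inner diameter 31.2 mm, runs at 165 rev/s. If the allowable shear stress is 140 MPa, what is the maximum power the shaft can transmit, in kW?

1550 kW

J = π(d_o⁴ − d_i⁴)/32 = π(0.0425⁴ − 0.0312⁴)/32 = 2.273×10^-7 m⁴.
T_max = τ_allow·J/r = 1.40×10^8 × 2.273×10^-7 / 0.0213 = 1497 N·m.
ω = 2π·165 = 1037 rad/s, so P_max = T_max·ω = 1.552×10^6 W.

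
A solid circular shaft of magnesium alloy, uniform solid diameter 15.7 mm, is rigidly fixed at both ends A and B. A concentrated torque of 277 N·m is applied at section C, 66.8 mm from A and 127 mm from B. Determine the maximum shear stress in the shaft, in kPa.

239000 kPa

With uniform GJ and both ends fixed, compatibility θ_AC = θ_CB gives T_A·a = T_B·b, together with T_A + T_B = T₀.
T_A = T₀·b/(a+b) = 277.0·127/193.8 = 181.5 N·m; T_B = 95.48 N·m.
τ in each portion: τ_AC = 2.39×10^8 Pa, τ_CB = 1.26×10^8 Pa; maximum is in AC.
τ_max = T_AC·r/J = 181.5·0.00785/5.96×10^-9 = 2.389×10^8 Pa.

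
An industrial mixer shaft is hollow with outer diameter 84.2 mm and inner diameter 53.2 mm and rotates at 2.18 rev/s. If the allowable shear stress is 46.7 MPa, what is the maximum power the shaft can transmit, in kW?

J = π(d_o⁴ − d_i⁴)/32 = π(0.0842⁴ − 0.0532⁴)/32 = 4.148×10^-6 m⁴.
T_max = τ_allow·J/r = 4.67×10^7 × 4.148×10^-6 / 0.0421 = 4601 N·m.
ω = 2π·2.18 = 13.70 rad/s, so P_max = T_max·ω = 6.303×10^4 W.

63.0 kW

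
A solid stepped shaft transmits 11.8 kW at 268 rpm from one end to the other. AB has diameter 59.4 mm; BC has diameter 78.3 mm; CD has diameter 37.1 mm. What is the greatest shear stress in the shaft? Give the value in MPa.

ω = 2π·268/60 = 28.06 rad/s, so T = P/ω = 11.8×10³ / 28.06 = 420.5 N·m.
Under the same torque, τ_max = 16T/(πd³) is largest where d is smallest — segment CD (d = 37.1 mm).
τ_max = 16·420.5/(π·(0.0371)³) = 4.193×10^7 Pa.

41.9 MPa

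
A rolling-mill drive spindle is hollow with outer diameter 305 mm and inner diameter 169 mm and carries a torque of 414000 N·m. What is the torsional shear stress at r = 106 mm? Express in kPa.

57000 kPa

J = π(d_o⁴ − d_i⁴)/32 = π(0.305⁴ − 0.169⁴)/32 = 7.695×10^-4 m⁴.
Shear stress varies linearly with radius: τ = T·r/J = 414000 × 0.106 / 7.695×10^-4 = 5.703×10^7 Pa.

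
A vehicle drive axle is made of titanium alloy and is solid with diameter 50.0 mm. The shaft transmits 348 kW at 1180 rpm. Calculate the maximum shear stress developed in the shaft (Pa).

1.15e8 Pa

ω = 2π·1180/60 = 123.6 rad/s, so T = P/ω = 348×10³ / 123.6 = 2816 N·m.
J = πd⁴/32 = π(0.0500)⁴/32 = 6.136×10^-7 m⁴.
τ_max = T·r/J = 2816 × 0.0250 / 6.136×10^-7 = 1.147×10^8 Pa.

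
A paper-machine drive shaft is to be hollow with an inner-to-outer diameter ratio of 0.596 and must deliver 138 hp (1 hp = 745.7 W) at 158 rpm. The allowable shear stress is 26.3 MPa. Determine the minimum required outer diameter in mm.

111 mm

ω = 2π·158/60 = 16.55 rad/s, so T = P/ω = 138×745.7 / 16.55 = 6220 N·m.
For a hollow shaft with d_i/d_o = 0.596: τ_max = 16T/(π d_o³ (1−k⁴)), so d_o = [16T/(π τ_allow (1−k⁴))]^(1/3) = [16·6220/(π·2.63×10^7·0.8738)]^(1/3) = 0.1113 m.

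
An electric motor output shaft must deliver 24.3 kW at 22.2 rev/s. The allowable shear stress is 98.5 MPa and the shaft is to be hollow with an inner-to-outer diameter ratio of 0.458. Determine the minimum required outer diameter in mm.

ω = 2π·22.2 = 139.5 rad/s, so T = P/ω = 24.3×10³ / 139.5 = 174.2 N·m.
For a hollow shaft with d_i/d_o = 0.458: τ_max = 16T/(π d_o³ (1−k⁴)), so d_o = [16T/(π τ_allow (1−k⁴))]^(1/3) = [16·174.2/(π·9.85×10^7·0.9560)]^(1/3) = 0.02112 m.

21.1 mm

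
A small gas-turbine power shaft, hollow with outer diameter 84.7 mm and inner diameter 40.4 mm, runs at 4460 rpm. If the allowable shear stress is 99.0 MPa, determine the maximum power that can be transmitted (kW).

5230 kW

J = π(d_o⁴ − d_i⁴)/32 = π(0.0847⁴ − 0.0404⁴)/32 = 4.791×10^-6 m⁴.
T_max = τ_allow·J/r = 9.90×10^7 × 4.791×10^-6 / 0.0423 = 11200 N·m.
ω = 2π·4460/60 = 467.1 rad/s, so P_max = T_max·ω = 5.231×10^6 W.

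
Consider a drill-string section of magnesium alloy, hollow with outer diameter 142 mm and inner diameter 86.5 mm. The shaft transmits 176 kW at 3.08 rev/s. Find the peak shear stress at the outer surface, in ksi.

2.72 ksi

ω = 2π·3.08 = 19.35 rad/s, so T = P/ω = 176×10³ / 19.35 = 9095 N·m.
J = π(d_o⁴ − d_i⁴)/32 = π(0.142⁴ − 0.0865⁴)/32 = 3.442×10^-5 m⁴.
τ_max = T·r/J = 9095 × 0.0710 / 3.442×10^-5 = 1.876×10^7 Pa.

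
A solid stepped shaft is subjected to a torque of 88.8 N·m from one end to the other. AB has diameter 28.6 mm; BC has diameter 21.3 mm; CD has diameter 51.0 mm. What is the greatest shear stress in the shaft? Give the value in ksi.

6.79 ksi

Under the same torque, τ_max = 16T/(πd³) is largest where d is smallest — segment BC (d = 21.3 mm).
τ_max = 16·88.80/(π·(0.0213)³) = 4.680×10^7 Pa.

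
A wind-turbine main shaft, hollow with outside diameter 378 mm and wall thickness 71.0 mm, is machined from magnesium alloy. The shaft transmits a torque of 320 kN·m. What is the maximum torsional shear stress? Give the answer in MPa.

35.6 MPa

J = π(d_o⁴ − d_i⁴)/32 = π(0.378⁴ − 0.236⁴)/32 = 1.700×10^-3 m⁴.
τ_max = T·r/J = 320000 × 0.189 / 1.700×10^-3 = 3.558×10^7 Pa.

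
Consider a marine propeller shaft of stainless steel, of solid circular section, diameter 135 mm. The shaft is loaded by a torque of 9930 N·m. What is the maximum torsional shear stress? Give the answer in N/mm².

J = πd⁴/32 = π(0.135)⁴/32 = 3.261×10^-5 m⁴.
τ_max = T·r/J = 9930 × 0.0675 / 3.261×10^-5 = 2.056×10^7 Pa.

20.6 N/mm²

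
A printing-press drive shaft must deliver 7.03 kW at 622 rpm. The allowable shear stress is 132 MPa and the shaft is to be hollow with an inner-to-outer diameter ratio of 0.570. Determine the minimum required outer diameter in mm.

ω = 2π·622/60 = 65.14 rad/s, so T = P/ω = 7.03×10³ / 65.14 = 107.9 N·m.
For a hollow shaft with d_i/d_o = 0.570: τ_max = 16T/(π d_o³ (1−k⁴)), so d_o = [16T/(π τ_allow (1−k⁴))]^(1/3) = [16·107.9/(π·1.32×10^8·0.8944)]^(1/3) = 0.01670 m.

16.7 mm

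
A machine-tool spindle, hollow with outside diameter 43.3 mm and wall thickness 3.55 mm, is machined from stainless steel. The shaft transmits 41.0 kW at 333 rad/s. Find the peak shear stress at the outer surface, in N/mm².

ω = 333 rad/s, so T = P/ω = 41.0×10³ / 333.0 = 123.1 N·m.
J = π(d_o⁴ − d_i⁴)/32 = π(0.0433⁴ − 0.0362⁴)/32 = 1.765×10^-7 m⁴.
τ_max = T·r/J = 123.1 × 0.0216 / 1.765×10^-7 = 1.510×10^7 Pa.

15.1 N/mm²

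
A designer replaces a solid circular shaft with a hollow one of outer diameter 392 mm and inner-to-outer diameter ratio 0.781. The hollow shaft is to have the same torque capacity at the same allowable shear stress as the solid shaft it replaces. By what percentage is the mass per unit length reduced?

Equal τ_max and T ⇒ the solid shaft needs d_s³ = d_o³(1−k⁴), so d_s = 392·(1−0.781⁴)^(1/3) = 335.7 mm.
Area ratio A_h/A_s = d_o²(1−k²)/d_s² = (1−k²)/(1−k⁴)^(2/3) = 0.5319.
Mass saving = 1 − 0.5319 = 46.8 %.

46.8 %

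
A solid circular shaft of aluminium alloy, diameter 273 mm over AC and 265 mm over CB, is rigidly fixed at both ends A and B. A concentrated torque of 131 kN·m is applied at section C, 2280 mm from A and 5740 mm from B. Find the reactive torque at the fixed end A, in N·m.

Compatibility: T_A·a/J_AC = T_B·b/J_CB with T_A + T_B = T₀.
J_AC = 5.45×10^-4 m⁴, J_CB = 4.84×10^-4 m⁴, so T_A = T₀·(J_AC/a)/((J_AC/a)+(J_CB/b)) = 96850 N·m, T_B = 34150 N·m.

96800 N·m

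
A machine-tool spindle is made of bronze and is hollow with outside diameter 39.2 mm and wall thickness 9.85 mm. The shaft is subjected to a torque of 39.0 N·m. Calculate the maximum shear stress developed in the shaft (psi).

J = π(d_o⁴ − d_i⁴)/32 = π(0.0392⁴ − 0.0195⁴)/32 = 2.176×10^-7 m⁴.
τ_max = T·r/J = 39.00 × 0.0196 / 2.176×10^-7 = 3.513×10^6 Pa.

509 psi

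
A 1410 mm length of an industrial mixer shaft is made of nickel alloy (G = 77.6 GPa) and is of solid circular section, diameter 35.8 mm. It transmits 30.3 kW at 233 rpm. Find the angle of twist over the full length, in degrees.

ω = 2π·233/60 = 24.40 rad/s, so T = P/ω = 30.3×10³ / 24.40 = 1242 N·m.
J = πd⁴/32 = π(0.0358)⁴/32 = 1.613×10^-7 m⁴.
θ = T·L/(G·J) = 1242 × 1.41 / (77.6×10⁹ × 1.613×10^-7) = 0.1399 rad.

8.02°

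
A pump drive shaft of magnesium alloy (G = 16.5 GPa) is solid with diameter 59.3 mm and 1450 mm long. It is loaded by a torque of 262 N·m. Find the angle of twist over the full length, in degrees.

1.09°

J = πd⁴/32 = π(0.0593)⁴/32 = 1.214×10^-6 m⁴.
θ = T·L/(G·J) = 262.0 × 1.45 / (16.5×10⁹ × 1.214×10^-6) = 0.01897 rad.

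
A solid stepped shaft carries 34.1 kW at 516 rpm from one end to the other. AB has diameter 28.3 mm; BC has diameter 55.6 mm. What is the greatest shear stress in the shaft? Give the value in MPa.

ω = 2π·516/60 = 54.04 rad/s, so T = P/ω = 34.1×10³ / 54.04 = 631.1 N·m.
Under the same torque, τ_max = 16T/(πd³) is largest where d is smallest — segment AB (d = 28.3 mm).
τ_max = 16·631.1/(π·(0.0283)³) = 1.418×10^8 Pa.

142 MPa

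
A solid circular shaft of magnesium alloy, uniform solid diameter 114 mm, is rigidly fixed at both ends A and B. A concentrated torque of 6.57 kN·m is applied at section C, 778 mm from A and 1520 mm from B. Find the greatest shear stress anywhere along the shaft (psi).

With uniform GJ and both ends fixed, compatibility θ_AC = θ_CB gives T_A·a = T_B·b, together with T_A + T_B = T₀.
T_A = T₀·b/(a+b) = 6570·1520/2298 = 4346 N·m; T_B = 2224 N·m.
τ in each portion: τ_AC = 1.49×10^7 Pa, τ_CB = 7.65×10^6 Pa; maximum is in AC.
τ_max = T_AC·r/J = 4346·0.0570/1.66×10^-5 = 1.494×10^7 Pa.

2170 psi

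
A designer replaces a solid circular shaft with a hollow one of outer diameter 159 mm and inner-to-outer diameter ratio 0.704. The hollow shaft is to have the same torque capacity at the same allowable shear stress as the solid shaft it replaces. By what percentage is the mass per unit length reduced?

39.1 %

Equal τ_max and T ⇒ the solid shaft needs d_s³ = d_o³(1−k⁴), so d_s = 159·(1−0.704⁴)^(1/3) = 144.7 mm.
Area ratio A_h/A_s = d_o²(1−k²)/d_s² = (1−k²)/(1−k⁴)^(2/3) = 0.6087.
Mass saving = 1 − 0.6087 = 39.1 %.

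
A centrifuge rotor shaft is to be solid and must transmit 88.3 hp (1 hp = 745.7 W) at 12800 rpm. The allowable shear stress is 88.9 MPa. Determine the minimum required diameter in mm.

14.1 mm

ω = 2π·12800/60 = 1340 rad/s, so T = P/ω = 88.3×745.7 / 1340 = 49.12 N·m.
For a solid shaft τ_max = 16T/(πd³), so d = (16T/(π τ_allow))^(1/3) = (16·49.12/(π·8.89×10^7))^(1/3) = 0.01412 m.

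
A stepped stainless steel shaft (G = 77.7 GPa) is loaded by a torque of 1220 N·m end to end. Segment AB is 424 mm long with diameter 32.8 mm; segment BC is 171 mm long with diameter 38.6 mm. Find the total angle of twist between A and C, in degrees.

4.06°

J_AB = π(0.0328)⁴/32 = 1.14×10^-7 m⁴; J_BC = π(0.0386)⁴/32 = 2.18×10^-7 m⁴.
θ = (T/G)·Σ L_i/J_i = (1220/77.7×10⁹)·(0.424/1.14×10^-7 + 0.171/2.18×10^-7) = 0.07091 rad.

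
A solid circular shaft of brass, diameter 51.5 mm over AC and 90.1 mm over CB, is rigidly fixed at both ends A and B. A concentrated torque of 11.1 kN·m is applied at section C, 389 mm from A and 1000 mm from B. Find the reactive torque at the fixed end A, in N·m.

2390 N·m

Compatibility: T_A·a/J_AC = T_B·b/J_CB with T_A + T_B = T₀.
J_AC = 6.91×10^-7 m⁴, J_CB = 6.47×10^-6 m⁴, so T_A = T₀·(J_AC/a)/((J_AC/a)+(J_CB/b)) = 2390 N·m, T_B = 8710 N·m.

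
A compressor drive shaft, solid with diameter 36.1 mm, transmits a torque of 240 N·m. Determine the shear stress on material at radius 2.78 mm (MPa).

J = πd⁴/32 = π(0.0361)⁴/32 = 1.667×10^-7 m⁴.
Shear stress varies linearly with radius: τ = T·r/J = 240.0 × 0.00278 / 1.667×10^-7 = 4.002×10^6 Pa.

4.00 MPa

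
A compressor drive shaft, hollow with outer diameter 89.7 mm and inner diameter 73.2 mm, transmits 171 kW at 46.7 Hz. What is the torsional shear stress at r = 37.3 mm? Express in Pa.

ω = 2π·46.7 = 293.4 rad/s, so T = P/ω = 171×10³ / 293.4 = 582.8 N·m.
J = π(d_o⁴ − d_i⁴)/32 = π(0.0897⁴ − 0.0732⁴)/32 = 3.537×10^-6 m⁴.
Shear stress varies linearly with radius: τ = T·r/J = 582.8 × 0.0373 / 3.537×10^-6 = 6.146×10^6 Pa.

6.15e6 Pa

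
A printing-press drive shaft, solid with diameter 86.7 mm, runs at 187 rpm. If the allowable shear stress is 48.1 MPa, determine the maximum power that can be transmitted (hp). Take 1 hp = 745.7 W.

J = πd⁴/32 = π(0.0867)⁴/32 = 5.547×10^-6 m⁴.
T_max = τ_allow·J/r = 4.81×10^7 × 5.547×10^-6 / 0.0433 = 6155 N·m.
ω = 2π·187/60 = 19.58 rad/s, so P_max = T_max·ω = 1.205×10^5 W.

162 hp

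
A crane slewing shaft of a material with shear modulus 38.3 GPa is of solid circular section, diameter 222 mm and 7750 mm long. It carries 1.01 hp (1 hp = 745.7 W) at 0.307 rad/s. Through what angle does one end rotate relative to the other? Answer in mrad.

ω = 0.307 rad/s, so T = P/ω = 1.01×745.7 / 0.3070 = 2453 N·m.
J = πd⁴/32 = π(0.222)⁴/32 = 2.385×10^-4 m⁴.
θ = T·L/(G·J) = 2453 × 7.75 / (38.3×10⁹ × 2.385×10^-4) = 2.082×10^-3 rad.

2.08 mrad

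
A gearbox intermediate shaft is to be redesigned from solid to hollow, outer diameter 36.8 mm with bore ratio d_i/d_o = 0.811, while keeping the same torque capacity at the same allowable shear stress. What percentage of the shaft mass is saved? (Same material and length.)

Equal τ_max and T ⇒ the solid shaft needs d_s³ = d_o³(1−k⁴), so d_s = 36.8·(1−0.811⁴)^(1/3) = 30.47 mm.
Area ratio A_h/A_s = d_o²(1−k²)/d_s² = (1−k²)/(1−k⁴)^(2/3) = 0.4994.
Mass saving = 1 − 0.4994 = 50.1 %.

50.1 %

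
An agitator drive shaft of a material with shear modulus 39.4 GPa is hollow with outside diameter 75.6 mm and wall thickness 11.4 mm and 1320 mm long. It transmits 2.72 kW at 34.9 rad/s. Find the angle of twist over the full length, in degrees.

0.0612°

ω = 34.9 rad/s, so T = P/ω = 2.72×10³ / 34.90 = 77.94 N·m.
J = π(d_o⁴ − d_i⁴)/32 = π(0.0756⁴ − 0.0528⁴)/32 = 2.444×10^-6 m⁴.
θ = T·L/(G·J) = 77.94 × 1.32 / (39.4×10⁹ × 2.444×10^-6) = 1.068×10^-3 rad.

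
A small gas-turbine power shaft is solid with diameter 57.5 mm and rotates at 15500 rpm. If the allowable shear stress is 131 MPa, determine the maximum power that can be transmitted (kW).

7940 kW

J = πd⁴/32 = π(0.0575)⁴/32 = 1.073×10^-6 m⁴.
T_max = τ_allow·J/r = 1.31×10^8 × 1.073×10^-6 / 0.0288 = 4890 N·m.
ω = 2π·15500/60 = 1623 rad/s, so P_max = T_max·ω = 7.937×10^6 W.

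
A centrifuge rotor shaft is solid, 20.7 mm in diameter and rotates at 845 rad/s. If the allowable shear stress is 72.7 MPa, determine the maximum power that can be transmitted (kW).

107 kW

J = πd⁴/32 = π(0.0207)⁴/32 = 1.803×10^-8 m⁴.
T_max = τ_allow·J/r = 7.27×10^7 × 1.803×10^-8 / 0.0103 = 126.6 N·m.
ω = 845 rad/s, so P_max = T_max·ω = 1.070×10^5 W.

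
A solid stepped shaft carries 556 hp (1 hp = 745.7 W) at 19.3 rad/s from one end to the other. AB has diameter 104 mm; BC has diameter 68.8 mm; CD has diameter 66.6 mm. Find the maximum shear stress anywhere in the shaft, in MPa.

ω = 19.3 rad/s, so T = P/ω = 556×745.7 / 19.30 = 21480 N·m.
Under the same torque, τ_max = 16T/(πd³) is largest where d is smallest — segment CD (d = 66.6 mm).
τ_max = 16·21480/(π·(0.0666)³) = 3.704×10^8 Pa.

370 MPa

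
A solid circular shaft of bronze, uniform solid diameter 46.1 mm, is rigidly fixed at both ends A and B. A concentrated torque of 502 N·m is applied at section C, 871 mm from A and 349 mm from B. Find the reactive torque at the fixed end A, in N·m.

144 N·m

With uniform GJ and both ends fixed, compatibility θ_AC = θ_CB gives T_A·a = T_B·b, together with T_A + T_B = T₀.
T_A = T₀·b/(a+b) = 502.0·349/1220 = 143.6 N·m; T_B = 358.4 N·m.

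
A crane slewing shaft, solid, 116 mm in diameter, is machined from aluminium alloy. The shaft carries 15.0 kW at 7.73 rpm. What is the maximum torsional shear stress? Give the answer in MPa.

60.5 MPa

ω = 2π·7.73/60 = 0.8095 rad/s, so T = P/ω = 15.0×10³ / 0.8095 = 18530 N·m.
J = πd⁴/32 = π(0.116)⁴/32 = 1.778×10^-5 m⁴.
τ_max = T·r/J = 18530 × 0.0580 / 1.778×10^-5 = 6.046×10^7 Pa.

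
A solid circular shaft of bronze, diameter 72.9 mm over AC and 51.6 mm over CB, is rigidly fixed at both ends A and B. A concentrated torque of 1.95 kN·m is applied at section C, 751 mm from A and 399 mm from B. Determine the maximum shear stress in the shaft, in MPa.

23.2 MPa

Compatibility: T_A·a/J_AC = T_B·b/J_CB with T_A + T_B = T₀.
J_AC = 2.77×10^-6 m⁴, J_CB = 6.96×10^-7 m⁴, so T_A = T₀·(J_AC/a)/((J_AC/a)+(J_CB/b)) = 1324 N·m, T_B = 625.7 N·m.
τ in each portion: τ_AC = 1.74×10^7 Pa, τ_CB = 2.32×10^7 Pa; maximum is in CB.
τ_max = T_CB·r/J = 625.7·0.0258/6.96×10^-7 = 2.319×10^7 Pa.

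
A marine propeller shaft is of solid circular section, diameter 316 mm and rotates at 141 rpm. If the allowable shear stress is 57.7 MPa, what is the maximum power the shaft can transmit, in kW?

J = πd⁴/32 = π(0.316)⁴/32 = 9.789×10^-4 m⁴.
T_max = τ_allow·J/r = 5.77×10^7 × 9.789×10^-4 / 0.158 = 357500 N·m.
ω = 2π·141/60 = 14.77 rad/s, so P_max = T_max·ω = 5.279×10^6 W.

5280 kW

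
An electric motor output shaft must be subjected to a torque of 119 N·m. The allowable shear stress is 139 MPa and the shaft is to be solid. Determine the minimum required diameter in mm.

For a solid shaft τ_max = 16T/(πd³), so d = (16T/(π τ_allow))^(1/3) = (16·119.0/(π·1.39×10^8))^(1/3) = 0.01634 m.

16.3 mm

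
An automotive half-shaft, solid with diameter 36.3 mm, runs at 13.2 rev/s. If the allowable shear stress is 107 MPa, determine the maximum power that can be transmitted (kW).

83.3 kW

J = πd⁴/32 = π(0.0363)⁴/32 = 1.705×10^-7 m⁴.
T_max = τ_allow·J/r = 1.07×10^8 × 1.705×10^-7 / 0.0181 = 1005 N·m.
ω = 2π·13.2 = 82.94 rad/s, so P_max = T_max·ω = 8.335×10^4 W.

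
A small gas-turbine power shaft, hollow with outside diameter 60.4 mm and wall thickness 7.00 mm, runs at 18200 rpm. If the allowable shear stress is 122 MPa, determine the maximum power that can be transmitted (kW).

6560 kW

J = π(d_o⁴ − d_i⁴)/32 = π(0.0604⁴ − 0.0464⁴)/32 = 8.516×10^-7 m⁴.
T_max = τ_allow·J/r = 1.22×10^8 × 8.516×10^-7 / 0.0302 = 3440 N·m.
ω = 2π·18200/60 = 1906 rad/s, so P_max = T_max·ω = 6.556×10^6 W.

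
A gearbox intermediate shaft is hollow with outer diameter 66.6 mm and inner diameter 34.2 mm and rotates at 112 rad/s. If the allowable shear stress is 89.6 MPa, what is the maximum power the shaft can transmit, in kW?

J = π(d_o⁴ − d_i⁴)/32 = π(0.0666⁴ − 0.0342⁴)/32 = 1.797×10^-6 m⁴.
T_max = τ_allow·J/r = 8.96×10^7 × 1.797×10^-6 / 0.0333 = 4836 N·m.
ω = 112 rad/s, so P_max = T_max·ω = 5.416×10^5 W.

542 kW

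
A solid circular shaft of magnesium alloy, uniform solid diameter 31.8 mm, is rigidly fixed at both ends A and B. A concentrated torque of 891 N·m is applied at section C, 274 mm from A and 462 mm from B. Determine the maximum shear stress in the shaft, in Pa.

With uniform GJ and both ends fixed, compatibility θ_AC = θ_CB gives T_A·a = T_B·b, together with T_A + T_B = T₀.
T_A = T₀·b/(a+b) = 891.0·462/736.0 = 559.3 N·m; T_B = 331.7 N·m.
τ in each portion: τ_AC = 8.86×10^7 Pa, τ_CB = 5.25×10^7 Pa; maximum is in AC.
τ_max = T_AC·r/J = 559.3·0.0159/1.00×10^-7 = 8.858×10^7 Pa.

8.86e7 Pa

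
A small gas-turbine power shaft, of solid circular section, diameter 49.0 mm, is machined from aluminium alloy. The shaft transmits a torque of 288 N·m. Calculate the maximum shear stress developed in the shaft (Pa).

J = πd⁴/32 = π(0.0490)⁴/32 = 5.660×10^-7 m⁴.
τ_max = T·r/J = 288.0 × 0.0245 / 5.660×10^-7 = 1.247×10^7 Pa.

1.25e7 Pa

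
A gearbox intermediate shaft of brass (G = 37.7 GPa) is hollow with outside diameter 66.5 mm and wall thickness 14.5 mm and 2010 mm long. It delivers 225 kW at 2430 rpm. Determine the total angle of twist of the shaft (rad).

ω = 2π·2430/60 = 254.5 rad/s, so T = P/ω = 225×10³ / 254.5 = 884.2 N·m.
J = π(d_o⁴ − d_i⁴)/32 = π(0.0665⁴ − 0.0375⁴)/32 = 1.726×10^-6 m⁴.
θ = T·L/(G·J) = 884.2 × 2.01 / (37.7×10⁹ × 1.726×10^-6) = 0.02732 rad.

0.0273 rad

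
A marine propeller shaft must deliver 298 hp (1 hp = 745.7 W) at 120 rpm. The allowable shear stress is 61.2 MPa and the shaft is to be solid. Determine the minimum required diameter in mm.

114 mm

ω = 2π·120/60 = 12.57 rad/s, so T = P/ω = 298×745.7 / 12.57 = 17680 N·m.
For a solid shaft τ_max = 16T/(πd³), so d = (16T/(π τ_allow))^(1/3) = (16·17680/(π·6.12×10^7))^(1/3) = 0.1137 m.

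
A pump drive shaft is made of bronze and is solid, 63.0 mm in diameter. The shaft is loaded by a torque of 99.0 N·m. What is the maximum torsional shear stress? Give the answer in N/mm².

2.02 N/mm²

J = πd⁴/32 = π(0.0630)⁴/32 = 1.547×10^-6 m⁴.
τ_max = T·r/J = 99.00 × 0.0315 / 1.547×10^-6 = 2.016×10^6 Pa.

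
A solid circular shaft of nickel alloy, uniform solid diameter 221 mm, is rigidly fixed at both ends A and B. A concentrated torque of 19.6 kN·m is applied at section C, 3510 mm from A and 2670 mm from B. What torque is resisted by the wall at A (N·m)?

8470 N·m

With uniform GJ and both ends fixed, compatibility θ_AC = θ_CB gives T_A·a = T_B·b, together with T_A + T_B = T₀.
T_A = T₀·b/(a+b) = 19600·2670/6180 = 8468 N·m; T_B = 11130 N·m.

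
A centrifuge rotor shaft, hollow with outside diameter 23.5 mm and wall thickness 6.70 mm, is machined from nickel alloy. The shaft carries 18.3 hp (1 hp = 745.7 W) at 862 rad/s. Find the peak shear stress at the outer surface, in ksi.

0.933 ksi

ω = 862 rad/s, so T = P/ω = 18.3×745.7 / 862.0 = 15.83 N·m.
J = π(d_o⁴ − d_i⁴)/32 = π(0.0235⁴ − 0.0101⁴)/32 = 2.892×10^-8 m⁴.
τ_max = T·r/J = 15.83 × 0.0118 / 2.892×10^-8 = 6.432×10^6 Pa.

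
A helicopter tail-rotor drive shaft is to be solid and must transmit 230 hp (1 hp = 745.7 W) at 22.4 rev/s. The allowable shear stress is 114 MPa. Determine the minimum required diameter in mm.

37.9 mm

ω = 2π·22.4 = 140.7 rad/s, so T = P/ω = 230×745.7 / 140.7 = 1219 N·m.
For a solid shaft τ_max = 16T/(πd³), so d = (16T/(π τ_allow))^(1/3) = (16·1219/(π·1.14×10^8))^(1/3) = 0.03790 m.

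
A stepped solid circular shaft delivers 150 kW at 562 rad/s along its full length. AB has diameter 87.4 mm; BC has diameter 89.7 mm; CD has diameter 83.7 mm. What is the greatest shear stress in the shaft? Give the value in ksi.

ω = 562 rad/s, so T = P/ω = 150×10³ / 562.0 = 266.9 N·m.
Under the same torque, τ_max = 16T/(πd³) is largest where d is smallest — segment CD (d = 83.7 mm).
τ_max = 16·266.9/(π·(0.0837)³) = 2.318×10^6 Pa.

0.336 ksi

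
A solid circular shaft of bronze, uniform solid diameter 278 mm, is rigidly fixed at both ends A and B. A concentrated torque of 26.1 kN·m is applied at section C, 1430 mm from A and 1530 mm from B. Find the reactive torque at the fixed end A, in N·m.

With uniform GJ and both ends fixed, compatibility θ_AC = θ_CB gives T_A·a = T_B·b, together with T_A + T_B = T₀.
T_A = T₀·b/(a+b) = 26100·1530/2960 = 13490 N·m; T_B = 12610 N·m.

13500 N·m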